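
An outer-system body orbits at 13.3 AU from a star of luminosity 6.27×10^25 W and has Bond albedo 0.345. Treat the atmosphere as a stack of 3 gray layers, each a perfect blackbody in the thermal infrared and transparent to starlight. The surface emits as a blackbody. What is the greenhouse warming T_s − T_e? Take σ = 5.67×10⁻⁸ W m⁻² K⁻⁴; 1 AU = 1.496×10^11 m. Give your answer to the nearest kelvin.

d = 13.3 × 1.496×10^11 m = 1.990×10^12 m.
S = L/(4πd²) = 1.260 W m⁻².
OLR = S(1−α)/4 = 0.2064 W m⁻²; the top layer radiates at T_e = 43.68 K.
T_s = (N+1)^(1/4)·T_e = 61.77 K.
So the greenhouse effect raises the surface by 61.77 − 43.68 = 18.09 K.

18 K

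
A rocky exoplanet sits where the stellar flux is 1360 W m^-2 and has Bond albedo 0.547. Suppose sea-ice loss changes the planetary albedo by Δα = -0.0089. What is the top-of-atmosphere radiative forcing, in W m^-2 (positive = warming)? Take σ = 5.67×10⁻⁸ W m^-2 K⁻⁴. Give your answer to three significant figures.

ΔF = −(S/4)Δα = −(1360/4)×(-0.0089) = 3.026 W m^-2.

3.03 W m^-2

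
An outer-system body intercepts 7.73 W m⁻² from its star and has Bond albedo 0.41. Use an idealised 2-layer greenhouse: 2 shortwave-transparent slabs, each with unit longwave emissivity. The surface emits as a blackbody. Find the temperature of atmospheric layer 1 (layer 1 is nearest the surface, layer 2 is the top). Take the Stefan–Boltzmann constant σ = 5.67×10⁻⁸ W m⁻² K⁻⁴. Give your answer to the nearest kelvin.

80 K

Top-of-atmosphere balance: σT_e⁴ = S(1−α)/4 = 1.140 W m⁻² → T_e = 66.96 K.
The net upward flux σT_e⁴ is constant between every pair of levels, so T_k⁴ = (N+1−k)T_e⁴.
With k = 1: T_1 = (2+1−1)^¼·66.96 K = 79.64 K.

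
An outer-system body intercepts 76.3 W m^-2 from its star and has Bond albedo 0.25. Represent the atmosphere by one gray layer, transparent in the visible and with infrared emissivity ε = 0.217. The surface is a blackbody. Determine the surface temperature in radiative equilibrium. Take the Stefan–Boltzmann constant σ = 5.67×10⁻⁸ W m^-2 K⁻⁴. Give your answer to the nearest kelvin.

130 K

The planet radiates to space at T_e = [S(1−α)/(4σ)]^(1/4) = 126.0 K.
The surface balance (absorbed SW + ε·downward IR = σT_s⁴) with T_a⁴ = T_s⁴/2 reduces to T_s = T_e·[2/(2−ε)]^¼ = 129.7 K.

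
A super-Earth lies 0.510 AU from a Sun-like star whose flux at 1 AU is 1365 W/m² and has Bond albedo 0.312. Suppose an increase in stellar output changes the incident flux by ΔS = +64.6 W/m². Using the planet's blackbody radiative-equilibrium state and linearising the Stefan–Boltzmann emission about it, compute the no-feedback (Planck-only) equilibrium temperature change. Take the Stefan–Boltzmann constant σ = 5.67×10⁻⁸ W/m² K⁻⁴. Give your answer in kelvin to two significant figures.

1.1 kelvin

Flux at the orbit: S = 1365/(0.510)² = 5248 W/m².
Reference equilibrium: T_e = [S(1−α)/(4σ)]^(1/4) = 355.2 K.
Only a fraction (1−α) is absorbed and it's spread over 4πR², so ΔF = (1−α)ΔS/4 = 11.11 W/m².
Linearising σT⁴ gives d(σT⁴)/dT = 4σT_e³ = 10.16 W/m² per K.
Hence the no-feedback warming is ΔF/(4σT_e³) = 1.09 K.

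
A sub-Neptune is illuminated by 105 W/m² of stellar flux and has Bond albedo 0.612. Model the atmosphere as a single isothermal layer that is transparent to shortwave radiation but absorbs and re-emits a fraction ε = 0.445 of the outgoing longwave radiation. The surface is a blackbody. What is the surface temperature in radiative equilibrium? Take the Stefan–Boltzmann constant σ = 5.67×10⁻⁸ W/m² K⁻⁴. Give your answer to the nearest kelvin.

The planet radiates to space at T_e = [S(1−α)/(4σ)]^(1/4) = 115.8 K.
Surface balance with a leaky layer gives σT_s⁴ = σT_e⁴·2/(2−ε), so T_s = T_e·[2/(2−0.445)]^(1/4) = 123.3 K.

123 K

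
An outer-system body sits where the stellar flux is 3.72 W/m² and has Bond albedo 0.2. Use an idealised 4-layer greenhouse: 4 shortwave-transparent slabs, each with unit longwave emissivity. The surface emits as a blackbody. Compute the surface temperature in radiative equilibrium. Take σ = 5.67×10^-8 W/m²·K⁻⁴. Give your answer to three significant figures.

90.0 K

Top-of-atmosphere balance: σT_e⁴ = S(1−α)/4 = 0.7440 W/m² → T_e = 60.19 K.
For an N-layer opaque stack, T_s⁴ = (N+1)T_e⁴, hence T_s = (5)^(1/4)×60.19 K = 90.00 K.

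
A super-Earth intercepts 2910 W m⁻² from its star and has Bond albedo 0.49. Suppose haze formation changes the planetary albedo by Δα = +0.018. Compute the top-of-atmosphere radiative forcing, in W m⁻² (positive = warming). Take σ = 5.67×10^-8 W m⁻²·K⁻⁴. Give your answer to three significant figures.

-13.1 W m⁻²

ΔF = −(S/4)Δα = −(2910/4)×(+0.018) = -13.09 W m⁻².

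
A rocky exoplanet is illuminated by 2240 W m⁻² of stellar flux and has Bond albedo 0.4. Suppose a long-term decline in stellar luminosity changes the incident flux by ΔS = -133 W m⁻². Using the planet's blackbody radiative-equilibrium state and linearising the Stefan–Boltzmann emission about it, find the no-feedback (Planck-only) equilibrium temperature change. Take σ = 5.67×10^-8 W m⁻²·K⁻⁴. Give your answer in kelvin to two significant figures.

Unperturbed T_e = [2240·(1−0.4)/(4σ)]^¼ = 277.5 K.
TOA radiative forcing: ΔF = (1−α)ΔS/4 = 0.6·(-133)/4 = -19.95 W m⁻².
Linearising σT⁴ gives d(σT⁴)/dT = 4σT_e³ = 4.844 W m⁻² per K.
ΔT₀ = ΔF/λ_P = -19.95/4.844 = -4.12 K.

-4.1 kelvin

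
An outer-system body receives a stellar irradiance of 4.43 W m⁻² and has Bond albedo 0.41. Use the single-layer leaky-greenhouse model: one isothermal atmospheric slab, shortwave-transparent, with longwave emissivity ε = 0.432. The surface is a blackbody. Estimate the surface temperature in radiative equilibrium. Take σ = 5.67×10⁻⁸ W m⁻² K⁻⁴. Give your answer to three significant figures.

61.9 K

At the top of the atmosphere, σT_e⁴ = S(1−α)/4 = 0.6534 W m⁻², giving T_e = 58.26 K.
Surface balance with a leaky layer gives σT_s⁴ = σT_e⁴·2/(2−ε), so T_s = T_e·[2/(2−0.432)]^(1/4) = 61.92 K.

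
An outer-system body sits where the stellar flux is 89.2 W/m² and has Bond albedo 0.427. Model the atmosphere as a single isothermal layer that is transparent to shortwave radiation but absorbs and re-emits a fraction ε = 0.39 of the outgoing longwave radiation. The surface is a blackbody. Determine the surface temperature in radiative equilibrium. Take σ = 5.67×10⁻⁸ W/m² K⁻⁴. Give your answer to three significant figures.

129 K

At the top of the atmosphere, σT_e⁴ = S(1−α)/4 = 12.78 W/m², giving T_e = 122.5 K.
For a single slab of emissivity ε, T_s⁴ = 2T_e⁴/(2−ε); thus T_s = 122.5·(1.242)^(1/4) = 129.4 K.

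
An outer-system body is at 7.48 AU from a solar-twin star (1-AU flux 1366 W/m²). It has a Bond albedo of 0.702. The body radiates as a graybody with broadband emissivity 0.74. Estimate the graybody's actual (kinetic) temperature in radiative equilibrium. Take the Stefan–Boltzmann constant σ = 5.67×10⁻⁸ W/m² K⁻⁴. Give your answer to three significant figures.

Irradiance scales as 1/d², so S = 1366 W/m² × (1/7.48)² = 24.41 W/m².
Absorbed flux (global mean): S(1−α)/4 = 24.41·0.298/4 = 1.819 W/m².
Equating to εσT⁴ with ε = 0.74: T = (1.819/0.74σ)^(1/4) = 81.14 K.

81.1 kelvin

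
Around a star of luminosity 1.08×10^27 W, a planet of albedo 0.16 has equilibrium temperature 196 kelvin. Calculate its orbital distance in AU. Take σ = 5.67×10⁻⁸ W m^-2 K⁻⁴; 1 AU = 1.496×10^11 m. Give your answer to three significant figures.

The flux needed for this T is 4σT⁴/(1−0.16) = 398.5 W m^-2.
From L = 4πd²S, d = √(1.08×10^27/(4π·398.5)) = 4.644×10^11 m = 3.104 AU.

3.10 AU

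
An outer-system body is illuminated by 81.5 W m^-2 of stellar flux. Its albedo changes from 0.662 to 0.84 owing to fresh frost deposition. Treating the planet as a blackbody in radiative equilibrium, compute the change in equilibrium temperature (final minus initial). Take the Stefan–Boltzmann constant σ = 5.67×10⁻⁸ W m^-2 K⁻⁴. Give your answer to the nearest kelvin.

Before: T₁ = [81.50·0.338/(4σ)]^(1/4) = 105.0 K.
With α = 0.84, T₂ = 87.08 K.
Change: 87.08 − 105.0 = -17.90 K.

-18 kelvin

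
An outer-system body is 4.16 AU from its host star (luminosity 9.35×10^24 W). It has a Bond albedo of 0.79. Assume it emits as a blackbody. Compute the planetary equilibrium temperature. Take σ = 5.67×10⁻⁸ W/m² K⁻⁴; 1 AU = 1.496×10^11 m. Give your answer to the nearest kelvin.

d = 4.16 × 1.496×10^11 m = 6.223×10^11 m.
Flux at the orbit: S = L/(4πd²) = 9.35×10^24/(4π·(6.22×10^11)²) = 1.921 W/m².
Absorbed flux (global mean): S(1−α)/4 = 1.921·0.21/4 = 0.1009 W/m².
Set σT⁴ = 0.1009 → T = (0.1009/σ)^(1/4) = 36.52 K.

37 K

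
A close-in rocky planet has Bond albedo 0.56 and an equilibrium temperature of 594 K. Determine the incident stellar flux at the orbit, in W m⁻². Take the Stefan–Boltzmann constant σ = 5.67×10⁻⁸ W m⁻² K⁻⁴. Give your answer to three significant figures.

From S(1−α)/4 = σT⁴: S = 4σT⁴/(1−α).
The emitted flux is σT⁴ = 7059 W m⁻².
So S = 4×7059/(1−0.56) = 64170 W m⁻².

64200 W m⁻²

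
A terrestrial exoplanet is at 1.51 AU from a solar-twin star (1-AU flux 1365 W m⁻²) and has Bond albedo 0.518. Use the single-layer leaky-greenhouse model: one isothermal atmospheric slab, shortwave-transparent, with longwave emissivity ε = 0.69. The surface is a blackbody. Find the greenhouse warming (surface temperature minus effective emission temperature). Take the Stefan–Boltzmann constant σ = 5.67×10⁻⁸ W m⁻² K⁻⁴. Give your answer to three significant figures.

Irradiance scales as 1/d², so S = 1365 W m⁻² × (1/1.51)² = 598.7 W m⁻².
At the top of the atmosphere, σT_e⁴ = S(1−α)/4 = 72.14 W m⁻², giving T_e = 188.9 K.
The surface balance (absorbed SW + ε·downward IR = σT_s⁴) with T_a⁴ = T_s⁴/2 reduces to T_s = T_e·[2/(2−ε)]^¼ = 209.9 K.
Greenhouse warming: T_s − T_e = 21.07 K.

21.1 kelvin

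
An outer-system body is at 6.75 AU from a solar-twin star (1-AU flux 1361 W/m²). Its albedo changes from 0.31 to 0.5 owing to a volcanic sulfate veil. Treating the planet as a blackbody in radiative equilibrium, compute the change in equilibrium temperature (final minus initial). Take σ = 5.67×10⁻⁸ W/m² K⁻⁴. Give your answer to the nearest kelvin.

Irradiance scales as 1/d², so S = 1361 W/m² × (1/6.75)² = 29.87 W/m².
With α = 0.31, T₁ = 97.64 K.
After:  T₂ = [29.87·0.5/(4σ)]^(1/4) = 90.08 K.
Change: 90.08 − 97.64 = -7.554 K.

-8 K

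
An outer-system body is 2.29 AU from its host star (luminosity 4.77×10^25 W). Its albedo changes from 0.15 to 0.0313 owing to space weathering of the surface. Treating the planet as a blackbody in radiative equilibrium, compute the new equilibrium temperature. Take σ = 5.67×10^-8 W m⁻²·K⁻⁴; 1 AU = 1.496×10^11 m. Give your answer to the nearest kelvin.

108 K

d = 2.29 × 1.496×10^11 m = 3.426×10^11 m.
Spreading L over a sphere of radius d: S = 4.77×10^25/(4π·3.43×10^11²) = 32.34 W m⁻².
New equilibrium: T₂ = [(1−0.0313)·32.34/(4σ)]^(1/4) = 108.4 K.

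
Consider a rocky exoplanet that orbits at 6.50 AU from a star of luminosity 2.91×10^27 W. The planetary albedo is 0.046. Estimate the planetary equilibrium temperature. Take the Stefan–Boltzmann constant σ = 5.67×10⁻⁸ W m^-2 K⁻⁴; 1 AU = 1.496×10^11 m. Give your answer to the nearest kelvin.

d = 6.50 × 1.496×10^11 m = 9.724×10^11 m.
Flux at the orbit: S = L/(4πd²) = 2.91×10^27/(4π·(9.72×10^11)²) = 244.9 W m^-2.
Averaging over the sphere, the absorbed flux is S(1−α)/4 = 58.41 W m^-2.
Balancing against σT⁴: T = (58.41/5.67×10⁻⁸)^(1/4) = 179.2 K.

179 K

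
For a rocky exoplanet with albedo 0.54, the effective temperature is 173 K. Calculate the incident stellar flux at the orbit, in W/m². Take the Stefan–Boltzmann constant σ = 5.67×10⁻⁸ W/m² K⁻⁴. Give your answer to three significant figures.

Invert the energy balance for S: S = 4σT⁴/(1−α).
The emitted flux is σT⁴ = 50.79 W/m².
S = 4·50.79/0.46 = 441.6 W/m².

442 W/m²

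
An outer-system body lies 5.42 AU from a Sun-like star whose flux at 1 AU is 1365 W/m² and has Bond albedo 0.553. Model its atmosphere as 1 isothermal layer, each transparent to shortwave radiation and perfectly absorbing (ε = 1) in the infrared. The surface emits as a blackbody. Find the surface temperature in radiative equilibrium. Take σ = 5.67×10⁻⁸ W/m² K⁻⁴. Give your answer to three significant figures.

116 kelvin

By the inverse-square law, S = 1365/5.42² = 46.47 W/m².
The effective emission temperature is T_e = [S(1−α)/(4σ)]^¼ = 97.82 K.
Layer-by-layer balance gives σT_s⁴ = (N+1)σT_e⁴, so T_s = 2^¼·97.82 = 116.3 K.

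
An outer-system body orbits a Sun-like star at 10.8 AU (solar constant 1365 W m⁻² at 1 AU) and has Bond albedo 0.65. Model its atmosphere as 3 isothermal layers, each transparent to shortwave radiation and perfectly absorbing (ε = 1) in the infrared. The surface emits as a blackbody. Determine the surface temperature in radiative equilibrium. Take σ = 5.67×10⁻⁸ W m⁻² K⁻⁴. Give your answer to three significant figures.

Flux at the orbit: S = 1365/(10.8)² = 11.70 W m⁻².
OLR = S(1−α)/4 = 1.024 W m⁻²; the top layer radiates at T_e = 65.19 K.
Layer-by-layer balance gives σT_s⁴ = (N+1)σT_e⁴, so T_s = 4^¼·65.19 = 92.19 K.

92.2 kelvin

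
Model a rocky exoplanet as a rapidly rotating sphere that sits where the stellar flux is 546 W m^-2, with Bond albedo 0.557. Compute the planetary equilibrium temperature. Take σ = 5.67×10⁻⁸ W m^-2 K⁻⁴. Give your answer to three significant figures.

Averaging over the sphere, the absorbed flux is S(1−α)/4 = 60.47 W m^-2.
Balancing against σT⁴: T = (60.47/5.67×10⁻⁸)^(1/4) = 180.7 K.

181 K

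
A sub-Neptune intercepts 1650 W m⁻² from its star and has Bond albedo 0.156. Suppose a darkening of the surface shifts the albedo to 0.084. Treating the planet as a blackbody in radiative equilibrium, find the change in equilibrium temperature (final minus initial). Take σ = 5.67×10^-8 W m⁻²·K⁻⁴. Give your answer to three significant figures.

5.79 kelvin

Before: T₁ = [1650·0.844/(4σ)]^(1/4) = 279.9 K.
Final:   T₂ = [S(1−0.084)/(4σ)]^(1/4) = 285.7 K.
ΔT = T₂ − T₁ = 5.788 K.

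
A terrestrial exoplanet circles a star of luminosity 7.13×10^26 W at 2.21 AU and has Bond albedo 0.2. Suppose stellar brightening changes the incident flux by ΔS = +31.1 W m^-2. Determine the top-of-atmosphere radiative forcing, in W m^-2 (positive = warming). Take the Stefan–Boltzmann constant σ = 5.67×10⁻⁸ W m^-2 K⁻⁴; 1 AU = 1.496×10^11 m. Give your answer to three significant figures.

d = 2.21 × 1.496×10^11 m = 3.306×10^11 m.
Flux at the orbit: S = L/(4πd²) = 7.13×10^26/(4π·(3.31×10^11)²) = 519.1 W m^-2.
TOA radiative forcing: ΔF = (1−α)ΔS/4 = 0.8·(+31.1)/4 = 6.220 W m^-2.

6.22 W m^-2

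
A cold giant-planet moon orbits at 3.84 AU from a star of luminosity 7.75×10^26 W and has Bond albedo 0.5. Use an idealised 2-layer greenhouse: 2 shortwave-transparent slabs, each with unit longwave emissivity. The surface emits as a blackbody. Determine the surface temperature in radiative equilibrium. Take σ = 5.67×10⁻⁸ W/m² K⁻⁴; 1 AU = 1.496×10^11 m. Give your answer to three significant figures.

188 kelvin

Orbital distance: d = 3.84 AU = 5.745×10^11 m.
Flux at the orbit: S = L/(4πd²) = 7.75×10^26/(4π·(5.74×10^11)²) = 186.9 W/m².
The effective emission temperature is T_e = [S(1−α)/(4σ)]^¼ = 142.5 K.
With N = 2 opaque layers, T_s = (N+1)^(1/4)·T_e = 3^(1/4)·142.5 = 187.5 K.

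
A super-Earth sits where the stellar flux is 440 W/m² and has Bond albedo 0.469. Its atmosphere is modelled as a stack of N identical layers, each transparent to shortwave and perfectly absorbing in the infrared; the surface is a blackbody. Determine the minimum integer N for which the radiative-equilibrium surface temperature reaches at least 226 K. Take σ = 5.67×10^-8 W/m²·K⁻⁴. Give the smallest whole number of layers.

2

Top-of-atmosphere balance: σT_e⁴ = S(1−α)/4 = 58.41 W/m² → T_e = 179.2 K.
T_s = (N+1)^(1/4)·T_e ≥ 226 K requires N+1 ≥ (T_s/T_e)⁴ = (226/179.2)⁴ = 2.532.
Rounding up, N = 2.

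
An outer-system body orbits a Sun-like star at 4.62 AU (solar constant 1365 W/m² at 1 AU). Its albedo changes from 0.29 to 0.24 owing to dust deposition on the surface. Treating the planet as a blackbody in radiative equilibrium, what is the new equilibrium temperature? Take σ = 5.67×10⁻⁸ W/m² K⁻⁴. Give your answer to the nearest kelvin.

By the inverse-square law, S = 1365/4.62² = 63.95 W/m².
With the new albedo, S(1−α₂)/4 = 12.15 W/m², so T₂ = 121.0 K.

121 K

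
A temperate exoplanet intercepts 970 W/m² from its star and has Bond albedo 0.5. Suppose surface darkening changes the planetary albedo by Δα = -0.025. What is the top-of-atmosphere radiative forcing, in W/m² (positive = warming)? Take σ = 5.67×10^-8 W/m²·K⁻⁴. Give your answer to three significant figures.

ΔF = −(S/4)Δα = −(970.0/4)×(-0.025) = 6.062 W/m².

6.06 W/m²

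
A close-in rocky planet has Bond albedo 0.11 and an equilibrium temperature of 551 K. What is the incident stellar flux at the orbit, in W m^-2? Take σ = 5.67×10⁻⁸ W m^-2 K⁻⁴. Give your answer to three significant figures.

From S(1−α)/4 = σT⁴: S = 4σT⁴/(1−α).
σT⁴ = 5.67×10⁻⁸·(551)⁴ = 5226 W m^-2.
So S = 4×5226/(1−0.11) = 23490 W m^-2.

23500 W m^-2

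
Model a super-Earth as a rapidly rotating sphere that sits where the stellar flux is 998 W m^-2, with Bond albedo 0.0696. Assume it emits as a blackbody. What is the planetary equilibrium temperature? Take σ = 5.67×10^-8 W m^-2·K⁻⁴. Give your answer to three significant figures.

253 K

Absorbed flux (global mean): S(1−α)/4 = 998.0·0.93/4 = 232.1 W m^-2.
Set σT⁴ = 232.1 → T = (232.1/σ)^(1/4) = 253.0 K.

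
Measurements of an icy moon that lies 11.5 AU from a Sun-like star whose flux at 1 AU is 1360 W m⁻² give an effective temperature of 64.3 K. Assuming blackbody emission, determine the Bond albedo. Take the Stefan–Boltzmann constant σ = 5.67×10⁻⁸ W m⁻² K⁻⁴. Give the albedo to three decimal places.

By the inverse-square law, S = 1360/11.5² = 10.28 W m⁻².
Energy balance: S(1−α)/4 = σT⁴, so 1−α = 4σT⁴/S.
σT⁴ = 0.9692 W m⁻², so 4σT⁴ = 3.877 W m⁻².
1−α = 3.877/10.28 = 0.3770, so α = 0.6230.

0.623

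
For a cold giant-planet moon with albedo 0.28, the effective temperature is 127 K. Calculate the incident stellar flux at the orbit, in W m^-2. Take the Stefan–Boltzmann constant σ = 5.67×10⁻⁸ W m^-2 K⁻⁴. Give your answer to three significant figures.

From S(1−α)/4 = σT⁴: S = 4σT⁴/(1−α).
The emitted flux is σT⁴ = 14.75 W m^-2.
So S = 4×14.75/(1−0.28) = 81.95 W m^-2.

81.9 W m^-2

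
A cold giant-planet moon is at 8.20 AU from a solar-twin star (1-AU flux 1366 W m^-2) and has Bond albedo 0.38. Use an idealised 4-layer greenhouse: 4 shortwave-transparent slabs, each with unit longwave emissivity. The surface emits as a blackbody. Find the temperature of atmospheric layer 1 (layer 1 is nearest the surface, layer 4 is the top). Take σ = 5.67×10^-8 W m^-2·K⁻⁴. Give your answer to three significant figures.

122 K

Flux at the orbit: S = 1366/(8.20)² = 20.32 W m^-2.
OLR = S(1−α)/4 = 3.149 W m^-2; the top layer radiates at T_e = 86.33 K.
In the N-layer model, layer k (counted from the surface) has T_k = (N+1−k)^(1/4)·T_e.
T_1 = (4)^(1/4)·86.33 = 122.1 K.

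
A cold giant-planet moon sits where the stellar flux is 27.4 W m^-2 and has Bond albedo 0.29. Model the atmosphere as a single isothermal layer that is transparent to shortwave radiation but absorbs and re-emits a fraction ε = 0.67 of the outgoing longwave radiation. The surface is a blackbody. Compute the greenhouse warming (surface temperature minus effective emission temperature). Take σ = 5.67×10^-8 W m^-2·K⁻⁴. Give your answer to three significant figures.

Effective emission temperature (TOA balance): σT_e⁴ = S(1−α)/4 = 4.863 W m^-2 → T_e = 96.24 K.
For a single slab of emissivity ε, T_s⁴ = 2T_e⁴/(2−ε); thus T_s = 96.24·(1.504)^(1/4) = 106.6 K.
T_s − T_e = 106.6 − 96.24 = 10.33 K.

10.3 K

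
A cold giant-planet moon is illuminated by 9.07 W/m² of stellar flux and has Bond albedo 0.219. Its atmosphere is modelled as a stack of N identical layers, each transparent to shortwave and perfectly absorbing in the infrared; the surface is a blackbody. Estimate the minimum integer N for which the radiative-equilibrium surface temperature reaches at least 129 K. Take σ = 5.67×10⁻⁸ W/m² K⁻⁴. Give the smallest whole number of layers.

OLR = S(1−α)/4 = 1.771 W/m²; the top layer radiates at T_e = 74.76 K.
Need (N+1)T_e⁴ ≥ T_s⁴, i.e. N+1 ≥ (129/74.76)⁴ = 8.866.
So N ≥ 7.866; the smallest integer is N = 8.

8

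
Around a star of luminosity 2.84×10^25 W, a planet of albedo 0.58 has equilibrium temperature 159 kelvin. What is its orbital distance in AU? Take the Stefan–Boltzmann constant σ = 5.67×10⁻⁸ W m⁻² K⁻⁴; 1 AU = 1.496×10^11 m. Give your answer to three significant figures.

The flux needed for this T is 4σT⁴/(1−0.58) = 345.1 W m⁻².
Then d = [L/(4πS)]^(1/2) = 8.092×10^10 m, i.e. 0.5409 AU.

0.541 AU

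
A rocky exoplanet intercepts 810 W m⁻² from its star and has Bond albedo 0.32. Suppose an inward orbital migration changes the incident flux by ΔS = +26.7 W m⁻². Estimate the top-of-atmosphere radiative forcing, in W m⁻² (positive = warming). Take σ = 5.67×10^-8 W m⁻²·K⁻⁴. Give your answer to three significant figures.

4.54 W m⁻²

ΔF = Δ[S(1−α)]/4 = (1−0.32)·+26.7/4 = 4.539 W m⁻².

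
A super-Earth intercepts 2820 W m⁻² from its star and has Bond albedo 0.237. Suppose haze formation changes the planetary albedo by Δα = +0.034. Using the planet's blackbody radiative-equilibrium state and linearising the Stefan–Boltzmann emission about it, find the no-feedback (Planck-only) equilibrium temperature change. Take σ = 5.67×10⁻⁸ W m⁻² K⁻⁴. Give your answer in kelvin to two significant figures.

Unperturbed T_e = [2820·(1−0.237)/(4σ)]^¼ = 312.1 K.
TOA radiative forcing: ΔF = −S·Δα/4 = −2820·(+0.034)/4 = -23.97 W m⁻².
Linearising σT⁴ gives d(σT⁴)/dT = 4σT_e³ = 6.894 W m⁻² per K.
Hence the no-feedback warming is ΔF/(4σT_e³) = -3.48 K.

-3.5 kelvin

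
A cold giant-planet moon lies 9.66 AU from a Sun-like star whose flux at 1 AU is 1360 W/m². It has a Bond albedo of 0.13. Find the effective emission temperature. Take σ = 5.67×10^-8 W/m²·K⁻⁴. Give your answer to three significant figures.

86.5 K

Flux at the orbit: S = 1360/(9.66)² = 14.57 W/m².
Averaging over the sphere, the absorbed flux is S(1−α)/4 = 3.170 W/m².
Set σT⁴ = 3.170 → T = (3.170/σ)^(1/4) = 86.47 K.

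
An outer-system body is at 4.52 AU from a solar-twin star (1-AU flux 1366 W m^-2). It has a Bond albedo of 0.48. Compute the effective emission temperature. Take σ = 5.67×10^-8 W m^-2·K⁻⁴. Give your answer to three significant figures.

111 kelvin

Irradiance scales as 1/d², so S = 1366 W m^-2 × (1/4.52)² = 66.86 W m^-2.
Averaging over the sphere, the absorbed flux is S(1−α)/4 = 8.692 W m^-2.
Set σT⁴ = 8.692 → T = (8.692/σ)^(1/4) = 111.3 K.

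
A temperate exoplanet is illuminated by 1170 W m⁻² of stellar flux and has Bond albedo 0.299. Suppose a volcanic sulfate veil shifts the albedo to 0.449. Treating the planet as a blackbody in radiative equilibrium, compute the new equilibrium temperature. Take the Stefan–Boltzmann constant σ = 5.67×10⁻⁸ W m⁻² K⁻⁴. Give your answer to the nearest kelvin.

231 K

T₂ = [S(1−α₂)/(4σ)]^(1/4) = [1170·0.551/(4σ)]^(1/4) = 230.9 K.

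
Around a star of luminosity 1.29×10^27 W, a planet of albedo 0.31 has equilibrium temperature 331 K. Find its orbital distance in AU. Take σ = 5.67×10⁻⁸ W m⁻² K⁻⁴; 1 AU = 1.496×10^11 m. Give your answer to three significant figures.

1.08 AU

Required flux: S = 4σT⁴/(1−α) = 3946 W m⁻².
Then d = [L/(4πS)]^(1/2) = 1.613×10^11 m, i.e. 1.078 AU.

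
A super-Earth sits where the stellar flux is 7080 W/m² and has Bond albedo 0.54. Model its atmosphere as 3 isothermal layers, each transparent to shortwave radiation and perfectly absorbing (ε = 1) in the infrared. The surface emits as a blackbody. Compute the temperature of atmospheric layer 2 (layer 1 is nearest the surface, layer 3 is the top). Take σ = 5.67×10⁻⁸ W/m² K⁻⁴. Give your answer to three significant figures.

412 K

The effective emission temperature is T_e = [S(1−α)/(4σ)]^¼ = 346.2 K.
The net upward flux σT_e⁴ is constant between every pair of levels, so T_k⁴ = (N+1−k)T_e⁴.
T_2 = (2)^(1/4)·346.2 = 411.7 K.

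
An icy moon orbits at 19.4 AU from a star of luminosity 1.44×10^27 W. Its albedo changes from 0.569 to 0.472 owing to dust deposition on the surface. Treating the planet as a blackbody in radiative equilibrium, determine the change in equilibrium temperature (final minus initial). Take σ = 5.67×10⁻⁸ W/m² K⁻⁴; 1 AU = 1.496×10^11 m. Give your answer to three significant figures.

d = 19.4 × 1.496×10^11 m = 2.902×10^12 m.
S = L/(4πd²) = 13.60 W/m².
Before: T₁ = [13.60·0.431/(4σ)]^(1/4) = 71.31 K.
Final:   T₂ = [S(1−0.472)/(4σ)]^(1/4) = 75.02 K.
ΔT = T₂ − T₁ = 3.712 K.

3.71 K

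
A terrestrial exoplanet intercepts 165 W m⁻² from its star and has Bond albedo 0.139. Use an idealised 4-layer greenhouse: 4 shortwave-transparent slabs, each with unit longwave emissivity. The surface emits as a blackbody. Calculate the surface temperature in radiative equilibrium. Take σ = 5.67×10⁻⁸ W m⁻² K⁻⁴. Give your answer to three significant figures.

237 K

The effective emission temperature is T_e = [S(1−α)/(4σ)]^¼ = 158.2 K.
Layer-by-layer balance gives σT_s⁴ = (N+1)σT_e⁴, so T_s = 5^¼·158.2 = 236.6 K.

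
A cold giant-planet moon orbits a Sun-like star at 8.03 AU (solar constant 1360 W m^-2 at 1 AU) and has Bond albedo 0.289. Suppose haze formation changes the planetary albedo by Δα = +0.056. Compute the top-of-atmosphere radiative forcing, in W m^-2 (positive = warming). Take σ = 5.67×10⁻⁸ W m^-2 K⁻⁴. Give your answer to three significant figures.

-0.295 W m^-2

Irradiance scales as 1/d², so S = 1360 W m^-2 × (1/8.03)² = 21.09 W m^-2.
ΔF = −(S/4)Δα = −(21.09/4)×(+0.056) = -0.2953 W m^-2.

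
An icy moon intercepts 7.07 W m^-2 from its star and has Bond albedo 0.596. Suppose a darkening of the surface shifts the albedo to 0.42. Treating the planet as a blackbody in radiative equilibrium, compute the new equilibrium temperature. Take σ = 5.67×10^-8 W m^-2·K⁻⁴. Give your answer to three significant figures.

T₂ = [S(1−α₂)/(4σ)]^(1/4) = [7.070·0.58/(4σ)]^(1/4) = 65.21 K.

65.2 kelvin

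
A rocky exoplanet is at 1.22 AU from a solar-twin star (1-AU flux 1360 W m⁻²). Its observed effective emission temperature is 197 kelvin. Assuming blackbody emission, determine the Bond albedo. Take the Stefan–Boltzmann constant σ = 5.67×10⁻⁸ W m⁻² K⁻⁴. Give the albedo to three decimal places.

Flux at the orbit: S = 1360/(1.22)² = 913.7 W m⁻².
Energy balance: S(1−α)/4 = σT⁴, so 1−α = 4σT⁴/S.
σT⁴ = 85.40 W m⁻², so 4σT⁴ = 341.6 W m⁻².
1−α = 341.6/913.7 = 0.3738, so α = 0.6262.

0.626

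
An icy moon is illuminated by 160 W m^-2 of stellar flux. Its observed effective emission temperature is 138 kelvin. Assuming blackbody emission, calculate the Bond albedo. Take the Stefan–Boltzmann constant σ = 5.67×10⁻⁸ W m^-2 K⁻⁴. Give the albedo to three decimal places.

Energy balance: S(1−α)/4 = σT⁴, so 1−α = 4σT⁴/S.
σT⁴ = 20.56 W m^-2, so 4σT⁴ = 82.25 W m^-2.
1−α = 82.25/160.0 = 0.5141, so α = 0.4859.

0.486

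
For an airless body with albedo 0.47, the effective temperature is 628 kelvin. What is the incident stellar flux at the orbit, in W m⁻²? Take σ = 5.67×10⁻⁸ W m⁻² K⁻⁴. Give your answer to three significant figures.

66600 W m⁻²

Invert the energy balance for S: S = 4σT⁴/(1−α).
The emitted flux is σT⁴ = 8819 W m⁻².
So S = 4×8819/(1−0.47) = 66560 W m⁻².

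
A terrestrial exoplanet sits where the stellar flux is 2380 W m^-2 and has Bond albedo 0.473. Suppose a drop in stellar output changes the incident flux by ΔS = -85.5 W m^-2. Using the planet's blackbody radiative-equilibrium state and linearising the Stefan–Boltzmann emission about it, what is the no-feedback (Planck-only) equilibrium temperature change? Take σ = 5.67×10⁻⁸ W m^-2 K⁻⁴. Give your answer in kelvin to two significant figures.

The baseline emission temperature is T_e = 272.7 K.
Only a fraction (1−α) is absorbed and it's spread over 4πR², so ΔF = (1−α)ΔS/4 = -11.26 W m^-2.
The Planck feedback parameter is 4σT_e³ = 4.599 W m^-2/K.
So ΔT₀ = -11.26/4.599 = -2.45 K.

-2.4 kelvin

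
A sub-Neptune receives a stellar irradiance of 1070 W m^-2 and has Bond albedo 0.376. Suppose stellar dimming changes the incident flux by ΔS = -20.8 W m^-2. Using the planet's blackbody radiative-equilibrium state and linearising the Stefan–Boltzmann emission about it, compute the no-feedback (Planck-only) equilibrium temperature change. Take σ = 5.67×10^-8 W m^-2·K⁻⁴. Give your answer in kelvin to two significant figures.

Reference equilibrium: T_e = [S(1−α)/(4σ)]^(1/4) = 232.9 K.
Only a fraction (1−α) is absorbed and it's spread over 4πR², so ΔF = (1−α)ΔS/4 = -3.245 W m^-2.
Linearising σT⁴ gives d(σT⁴)/dT = 4σT_e³ = 2.866 W m^-2 per K.
ΔT₀ = ΔF/λ_P = -3.245/2.866 = -1.13 K.

-1.1 kelvin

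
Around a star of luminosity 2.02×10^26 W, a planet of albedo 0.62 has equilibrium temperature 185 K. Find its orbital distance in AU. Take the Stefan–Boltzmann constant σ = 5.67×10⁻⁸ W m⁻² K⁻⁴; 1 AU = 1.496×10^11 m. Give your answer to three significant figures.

1.01 AU

The flux needed for this T is 4σT⁴/(1−0.62) = 699.1 W m⁻².
S = L/(4πd²) → d = √(L/4πS) = √(2.02×10^26/(4π·699.1)) = 1.516×10^11 m = 1.014 AU.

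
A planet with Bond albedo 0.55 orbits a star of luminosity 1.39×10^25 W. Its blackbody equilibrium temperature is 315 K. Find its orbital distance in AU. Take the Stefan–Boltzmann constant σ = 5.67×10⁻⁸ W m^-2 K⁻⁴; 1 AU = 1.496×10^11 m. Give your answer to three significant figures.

0.0998 AU

The flux needed for this T is 4σT⁴/(1−0.55) = 4962 W m^-2.
Then d = [L/(4πS)]^(1/2) = 1.493×10^10 m, i.e. 0.09980 AU.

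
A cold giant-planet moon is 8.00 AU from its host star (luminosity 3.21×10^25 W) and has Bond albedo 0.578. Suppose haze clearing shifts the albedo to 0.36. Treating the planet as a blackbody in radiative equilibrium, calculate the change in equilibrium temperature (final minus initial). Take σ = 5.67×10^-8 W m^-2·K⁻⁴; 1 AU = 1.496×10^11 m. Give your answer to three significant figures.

4.68 K

d = 8.00 × 1.496×10^11 m = 1.197×10^12 m.
Flux at the orbit: S = L/(4πd²) = 3.21×10^25/(4π·(1.20×10^12)²) = 1.783 W m^-2.
With α = 0.578, T₁ = 42.68 K.
Final:   T₂ = [S(1−0.36)/(4σ)]^(1/4) = 47.36 K.
ΔT = T₂ − T₁ = 4.683 K.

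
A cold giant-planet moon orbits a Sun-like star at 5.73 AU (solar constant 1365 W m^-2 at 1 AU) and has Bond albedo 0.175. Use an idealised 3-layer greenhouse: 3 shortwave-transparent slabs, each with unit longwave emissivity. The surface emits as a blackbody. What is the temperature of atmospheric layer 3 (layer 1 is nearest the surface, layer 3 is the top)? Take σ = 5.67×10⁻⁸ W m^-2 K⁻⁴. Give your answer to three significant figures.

By the inverse-square law, S = 1365/5.73² = 41.57 W m^-2.
OLR = S(1−α)/4 = 8.575 W m^-2; the top layer radiates at T_e = 110.9 K.
The net upward flux σT_e⁴ is constant between every pair of levels, so T_k⁴ = (N+1−k)T_e⁴.
T_3 = (1)^(1/4)·110.9 = 110.9 K.

111 kelvin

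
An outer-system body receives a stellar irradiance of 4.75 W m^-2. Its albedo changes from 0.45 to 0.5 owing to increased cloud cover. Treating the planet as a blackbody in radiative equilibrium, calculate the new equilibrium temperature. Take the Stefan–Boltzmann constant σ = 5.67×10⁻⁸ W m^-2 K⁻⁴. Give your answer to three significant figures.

New equilibrium: T₂ = [(1−0.5)·4.750/(4σ)]^(1/4) = 56.89 K.

56.9 kelvin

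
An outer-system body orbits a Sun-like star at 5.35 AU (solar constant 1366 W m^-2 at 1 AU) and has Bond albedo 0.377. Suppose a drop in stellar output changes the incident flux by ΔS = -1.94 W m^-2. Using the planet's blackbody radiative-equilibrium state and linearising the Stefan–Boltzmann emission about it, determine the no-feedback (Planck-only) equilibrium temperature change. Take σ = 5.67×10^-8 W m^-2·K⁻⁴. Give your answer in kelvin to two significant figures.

-1.1 K

Irradiance scales as 1/d², so S = 1366 W m^-2 × (1/5.35)² = 47.72 W m^-2.
The baseline emission temperature is T_e = 107.0 K.
ΔF = Δ[S(1−α)]/4 = (1−0.377)·-1.94/4 = -0.3022 W m^-2.
Planck response: λ_P = 4σT_e³ = 4·5.67×10⁻⁸·(107.0)³ = 0.2779 W m^-2/K.
So ΔT₀ = -0.3022/0.2779 = -1.09 K.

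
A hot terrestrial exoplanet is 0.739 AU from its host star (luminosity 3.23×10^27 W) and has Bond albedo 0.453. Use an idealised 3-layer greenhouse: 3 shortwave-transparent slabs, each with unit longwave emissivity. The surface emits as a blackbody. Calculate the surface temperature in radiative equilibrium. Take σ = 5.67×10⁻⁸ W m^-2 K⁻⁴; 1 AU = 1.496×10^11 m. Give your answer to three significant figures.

Orbital distance: d = 0.739 AU = 1.106×10^11 m.
Flux at the orbit: S = L/(4πd²) = 3.23×10^27/(4π·(1.11×10^11)²) = 21030 W m^-2.
The effective emission temperature is T_e = [S(1−α)/(4σ)]^¼ = 474.6 K.
Layer-by-layer balance gives σT_s⁴ = (N+1)σT_e⁴, so T_s = 4^¼·474.6 = 671.1 K.

671 kelvin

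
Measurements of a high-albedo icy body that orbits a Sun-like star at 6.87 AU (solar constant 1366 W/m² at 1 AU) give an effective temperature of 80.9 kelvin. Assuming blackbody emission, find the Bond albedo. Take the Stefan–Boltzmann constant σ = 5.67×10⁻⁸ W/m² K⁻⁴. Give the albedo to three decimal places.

0.664

By the inverse-square law, S = 1366/6.87² = 28.94 W/m².
Rearranging the radiative balance, α = 1 − 4σT⁴/S.
σT⁴ = 2.429 W/m², so 4σT⁴ = 9.715 W/m².
Hence α = 1 − 9.715/28.94 = 0.6643.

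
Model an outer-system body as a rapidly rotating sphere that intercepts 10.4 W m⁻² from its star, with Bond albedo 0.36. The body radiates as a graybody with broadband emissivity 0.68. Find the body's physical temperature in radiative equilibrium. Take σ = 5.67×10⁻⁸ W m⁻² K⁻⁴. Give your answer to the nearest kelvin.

Absorbed flux (global mean): S(1−α)/4 = 10.40·0.64/4 = 1.664 W m⁻².
Equating to εσT⁴ with ε = 0.68: T = (1.664/0.68σ)^(1/4) = 81.05 K.

81 K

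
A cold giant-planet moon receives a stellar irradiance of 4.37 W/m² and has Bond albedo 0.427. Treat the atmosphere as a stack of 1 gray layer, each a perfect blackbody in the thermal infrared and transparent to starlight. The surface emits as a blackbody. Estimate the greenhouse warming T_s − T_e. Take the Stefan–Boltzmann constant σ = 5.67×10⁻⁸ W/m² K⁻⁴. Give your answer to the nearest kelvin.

Top-of-atmosphere balance: σT_e⁴ = S(1−α)/4 = 0.6260 W/m² → T_e = 57.64 K.
T_s = (N+1)^(1/4)·T_e = 68.55 K.
Warming: T_s − T_e = 10.91 K.

11 K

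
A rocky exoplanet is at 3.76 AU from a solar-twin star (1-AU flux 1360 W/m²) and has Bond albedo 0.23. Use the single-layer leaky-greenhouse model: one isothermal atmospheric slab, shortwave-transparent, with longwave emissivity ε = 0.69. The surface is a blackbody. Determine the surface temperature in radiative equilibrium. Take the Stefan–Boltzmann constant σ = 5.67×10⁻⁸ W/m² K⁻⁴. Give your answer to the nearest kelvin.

Flux at the orbit: S = 1360/(3.76)² = 96.20 W/m².
The planet radiates to space at T_e = [S(1−α)/(4σ)]^(1/4) = 134.4 K.
Surface balance with a leaky layer gives σT_s⁴ = σT_e⁴·2/(2−ε), so T_s = T_e·[2/(2−0.69)]^(1/4) = 149.4 K.

149 K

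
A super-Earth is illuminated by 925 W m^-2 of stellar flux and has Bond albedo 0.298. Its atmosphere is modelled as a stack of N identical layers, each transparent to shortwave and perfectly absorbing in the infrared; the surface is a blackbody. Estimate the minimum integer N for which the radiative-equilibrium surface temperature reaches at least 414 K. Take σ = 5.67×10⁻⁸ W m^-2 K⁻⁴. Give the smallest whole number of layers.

Top-of-atmosphere balance: σT_e⁴ = S(1−α)/4 = 162.3 W m^-2 → T_e = 231.3 K.
Need (N+1)T_e⁴ ≥ T_s⁴, i.e. N+1 ≥ (414/231.3)⁴ = 10.260.
So N ≥ 9.260; the smallest integer is N = 10.

10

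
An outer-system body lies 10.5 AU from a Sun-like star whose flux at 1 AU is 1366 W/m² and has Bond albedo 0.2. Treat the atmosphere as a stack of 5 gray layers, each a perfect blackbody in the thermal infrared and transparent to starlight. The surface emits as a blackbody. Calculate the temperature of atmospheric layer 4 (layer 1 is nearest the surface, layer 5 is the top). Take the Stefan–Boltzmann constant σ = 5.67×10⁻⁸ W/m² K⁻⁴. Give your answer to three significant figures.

Flux at the orbit: S = 1366/(10.5)² = 12.39 W/m².
OLR = S(1−α)/4 = 2.478 W/m²; the top layer radiates at T_e = 81.31 K.
Each opaque layer satisfies 2T_j⁴ = T_{j−1}⁴ + T_{j+1}⁴, giving T_k⁴ = (N+1−k)T_e⁴.
With k = 4: T_4 = (5+1−4)^¼·81.31 K = 96.69 K.

96.7 K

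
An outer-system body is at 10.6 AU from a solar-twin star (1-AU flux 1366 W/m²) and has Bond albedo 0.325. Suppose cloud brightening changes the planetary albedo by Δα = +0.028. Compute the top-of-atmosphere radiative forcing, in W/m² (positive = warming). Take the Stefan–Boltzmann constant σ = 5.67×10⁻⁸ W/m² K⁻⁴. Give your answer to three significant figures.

By the inverse-square law, S = 1366/10.6² = 12.16 W/m².
TOA radiative forcing: ΔF = −S·Δα/4 = −12.16·(+0.028)/4 = -0.08510 W/m².

-0.0851 W/m²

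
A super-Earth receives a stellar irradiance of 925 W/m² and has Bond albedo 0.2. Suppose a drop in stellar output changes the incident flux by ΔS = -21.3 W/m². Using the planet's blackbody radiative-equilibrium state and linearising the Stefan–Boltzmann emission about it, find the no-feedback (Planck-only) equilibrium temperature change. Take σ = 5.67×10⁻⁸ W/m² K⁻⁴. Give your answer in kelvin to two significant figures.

-1.4 K

Unperturbed T_e = [925.0·(1−0.2)/(4σ)]^¼ = 239.0 K.
Only a fraction (1−α) is absorbed and it's spread over 4πR², so ΔF = (1−α)ΔS/4 = -4.260 W/m².
Planck response: λ_P = 4σT_e³ = 4·5.67×10⁻⁸·(239.0)³ = 3.096 W/m²/K.
Hence the no-feedback warming is ΔF/(4σT_e³) = -1.38 K.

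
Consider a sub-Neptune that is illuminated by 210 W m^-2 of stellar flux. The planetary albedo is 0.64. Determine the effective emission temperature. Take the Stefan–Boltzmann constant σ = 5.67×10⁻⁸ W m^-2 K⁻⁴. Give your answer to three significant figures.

135 kelvin

The planet absorbs (1−α)S over its disc πR² and re-emits over 4πR², so the mean absorbed flux is (1−0.64)·210.0/4 = 18.90 W m^-2.
Balancing against σT⁴: T = (18.90/5.67×10⁻⁸)^(1/4) = 135.1 K.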